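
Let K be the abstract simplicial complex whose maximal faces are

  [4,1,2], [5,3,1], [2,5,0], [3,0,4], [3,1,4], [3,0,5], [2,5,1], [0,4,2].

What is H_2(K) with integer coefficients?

H_2 ≅ Z.

Order the vertices as 0 < 1 < 2 < 3 < 4 < 5. Listing each simplex with vertices in this order, K has dimension 2 with simplices:

  0-simplices (6): [0], [1], [2], [3], [4], [5]
  1-simplices (12): [0,2], [0,3], [0,4], [0,5], [1,2], [1,3], [1,4], [1,5], [2,4], [2,5], [3,4], [3,5]
  2-simplices (8): [0,2,4], [0,2,5], [0,3,4], [0,3,5], [1,2,4], [1,2,5], [1,3,4], [1,3,5]

so the chain groups are C_0 ≅ Z^6, C_1 ≅ Z^12, C_2 ≅ Z^8.

∂_1: C_1 → C_0 is given by ∂[p,q] = [q] − [p]. For instance
  ∂[2,4] = [4] − [2].
The resulting 6×12 matrix has rank 5, and its Smith normal form has invariant factors (1,1,1,1,1).

The boundary map ∂_2: C_2 → C_1 maps a triangle to the signed sum of its edges. For instance
  ∂[0,2,5] = [2,5] − [0,5] + [0,2],
  ∂[1,2,5] = [2,5] − [1,5] + [1,2].
As a 12×8 matrix over Z this has rank 7, with invariant factors (1,1,1,1,1,1,1).

Reading off H_k = ker ∂_k / im ∂_{k+1}:

  H_2: rank ker ∂_2 − rank ∂_3 = (8 − 7) − 0 = 1, and there is no ∂_3, so H_2 = Z.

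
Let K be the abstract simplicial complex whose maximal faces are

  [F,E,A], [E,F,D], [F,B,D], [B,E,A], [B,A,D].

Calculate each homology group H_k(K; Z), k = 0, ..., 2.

H_0 = Z,  H_1 = Z,  H_2 = 0.

Take the total order A < B < D < E < F on the vertex set. Then K (dimension 2) consists of the simplices:

  0-simplices (5): A, B, D, E, F
  1-simplices (10): AB, AD, AE, AF, BD, BE, BF, DE, DF, EF
  2-simplices (5): ABD, ABE, AEF, BDF, DEF

so the chain groups are C_0 ≅ Z^5, C_1 ≅ Z^10, C_2 ≅ Z^5.

∂_1: C_1 → C_0 sends each edge [p,q] (with p < q) to q − p.
As a 5×10 matrix over Z this has rank 4, with invariant factors (1,1,1,1).

∂_2: C_2 → C_1 maps a triangle to the signed sum of its edges. For instance
  ∂ABE = BE − AE + AB,
  ∂BDF = DF − BF + BD.
The resulting 10×5 matrix has rank 5, and its Smith normal form has invariant factors (1,1,1,1,1).

From H_k ≅ ker(∂_k) / im(∂_{k+1}) we obtain:

  H_0: rank C_0 − rank ∂_1 = 5 − 4 = 1, and the invariant factors of ∂_1 are all 1, so H_0 ≅ Z.
  H_1: rank ker ∂_1 − rank ∂_2 = (10 − 4) − 5 = 1, and the invariant factors of ∂_2 are all 1, so H_1 ≅ Z.
  H_2: rank ker ∂_2 − rank ∂_3 = (5 − 5) − 0 = 0, and there is no ∂_3, so H_2 ≅ 0.

As a check, the Euler characteristic is 5 − 10 + 5 = 0, which agrees with 1 − 1 + 0 = 0.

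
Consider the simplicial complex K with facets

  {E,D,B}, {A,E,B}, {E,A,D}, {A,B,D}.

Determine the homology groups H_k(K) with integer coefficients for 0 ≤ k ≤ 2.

Order the vertices as A < B < D < E. Listing each simplex with vertices in this order, K has dimension 2 with simplices:

  0-simplices (4): A, B, D, E
  1-simplices (6): AB, AD, AE, BD, BE, DE
  2-simplices (4): ABD, ABE, ADE, BDE

so the chain groups are C_0 ≅ Z^4, C_1 ≅ Z^6, C_2 ≅ Z^4.

Boundary ∂_1: C_1 → C_0 maps an edge to its endpoints' difference, ∂[p,q] = q − p. For instance
  ∂AB = B − A.
This gives a 4×6 integer matrix of rank 3; reducing to Smith normal form yields diagonal entries (1,1,1).

Boundary ∂_2: C_2 → C_1 sends each 2-simplex [p,q,r] to [q,r] − [p,r] + [p,q]. For instance
  ∂BDE = DE − BE + BD,
  ∂ABE = BE − AE + AB.
As a 6×4 matrix over Z this has rank 3, with invariant factors (1,1,1).

Reading off H_k = ker ∂_k / im ∂_{k+1}:

  H_0: rank C_0 − rank ∂_1 = 4 − 3 = 1, and the invariant factors of ∂_1 are all 1, so H_0 = Z.
  H_1: rank ker ∂_1 − rank ∂_2 = (6 − 3) − 3 = 0, and the invariant factors of ∂_2 are all 1, so H_1 = 0.
  H_2: rank ker ∂_2 − rank ∂_3 = (4 − 3) − 0 = 1, and there is no ∂_3, so H_2 = Z.

H_0 ≅ Z,  H_1 = 0,  H_2 ≅ Z.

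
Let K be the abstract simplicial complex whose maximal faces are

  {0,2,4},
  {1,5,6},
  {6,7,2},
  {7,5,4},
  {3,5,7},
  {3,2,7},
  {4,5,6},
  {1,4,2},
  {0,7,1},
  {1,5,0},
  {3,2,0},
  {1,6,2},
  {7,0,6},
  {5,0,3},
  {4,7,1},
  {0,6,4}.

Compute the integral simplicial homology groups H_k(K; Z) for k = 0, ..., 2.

We work with the vertex ordering 0 < 1 < 2 < 3 < 4 < 5 < 6 < 7. The simplices of K, each written with vertices in increasing order, are:

  0-simplices (8): [0], [1], [2], [3], [4], [5], [6], [7]
  1-simplices (24): (24 of them)
  2-simplices (16): [0,1,5], [0,1,7], [0,2,3], [0,2,4], [0,3,5], [0,4,6], [0,6,7], [1,2,4], [1,2,6], [1,4,7], [1,5,6], [2,3,7], [2,6,7], [3,5,7], [4,5,6], [4,5,7]

so the chain groups are C_0 ≅ Z^8, C_1 ≅ Z^24, C_2 ≅ Z^16.

Boundary ∂_1: C_1 → C_0 sends each edge [p,q] (with p < q) to q − p. For instance
  ∂[2,6] = [6] − [2].
The resulting 8×24 matrix has rank 7, and its Smith normal form has invariant factors (1,1,1,1,1,1,1).

Boundary ∂_2: C_2 → C_1 acts by ∂[p,q,r] = [q,r] − [p,r] + [p,q]. For instance
  ∂[0,4,6] = [4,6] − [0,6] + [0,4],
  ∂[4,5,7] = [5,7] − [4,7] + [4,5].
This gives a 24×16 integer matrix of rank 15; reducing to Smith normal form yields diagonal entries (1,1,1,1,1,1,1,1,1,1,1,1,1,1,1).

Now H_k = ker ∂_k / im ∂_{k+1}, so:

  H_0: rank C_0 − rank ∂_1 = 8 − 7 = 1, and the invariant factors of ∂_1 are all 1, so H_0 ≅ Z.
  H_1: rank ker ∂_1 − rank ∂_2 = (24 − 7) − 15 = 2, and the invariant factors of ∂_2 are all 1, so H_1 ≅ Z^2.
  H_2: rank ker ∂_2 − rank ∂_3 = (16 − 15) − 0 = 1, and there is no ∂_3, so H_2 ≅ Z.

(K is a triangulation of the torus T^2.)

H_0 ≅ Z,  H_1 ≅ Z^2,  H_2 ≅ Z.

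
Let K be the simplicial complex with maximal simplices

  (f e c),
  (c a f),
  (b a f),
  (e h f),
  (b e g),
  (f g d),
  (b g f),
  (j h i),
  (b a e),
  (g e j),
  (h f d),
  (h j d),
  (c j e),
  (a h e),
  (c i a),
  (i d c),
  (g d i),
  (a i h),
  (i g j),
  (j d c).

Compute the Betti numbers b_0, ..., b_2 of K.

b_0 = 1, b_1 = 1, b_2 = 0.

Take the total order a < b < c < d < e < f < g < h < i < j on the vertex set. Then K (dimension 2) consists of the simplices:

  0-simplices (10): a, b, c, d, e, f, g, h, i, j
  1-simplices (30): ab, ac, ae, af, ah, ai, be, bf, bg, cd, ce, cf, ci, cj, df, dg, dh, di, dj, ef, eg, eh, ej, fg, fh, gi, gj, hi, hj, ij
  2-simplices (20): abe, abf, acf, aci, aeh, ahi, beg, bfg, cdi, cdj, cef, cej, dfg, dfh, dgi, dhj, efh, egj, gij, hij

so the chain groups are C_0 ≅ Z^10, C_1 ≅ Z^30, C_2 ≅ Z^20.

The boundary map ∂_1: C_1 → C_0 is given by ∂[p,q] = [q] − [p]. For instance
  ∂eg = g − e.
As a 10×30 matrix over Z this has rank 9, with invariant factors (1,1,1,1,1,1,1,1,1).

The boundary map ∂_2: C_2 → C_1 sends each 2-simplex [p,q,r] to [q,r] − [p,r] + [p,q]. For instance
  ∂beg = eg − bg + be,
  ∂acf = cf − af + ac.
As a 30×20 matrix over Z this has rank 20, with invariant factors (1,1,1,1,1,1,1,1,1,1,1,1,1,1,1,1,1,1,1,2).

Now H_k = ker ∂_k / im ∂_{k+1}, so:

  H_0: rank C_0 − rank ∂_1 = 10 − 9 = 1, and the invariant factors of ∂_1 are all 1, so H_0 = Z.
  H_1: rank ker ∂_1 − rank ∂_2 = (30 − 9) − 20 = 1, and ∂_2 has invariant factor 2 > 1, so H_1 = Z ⊕ Z/2Z.
  H_2: rank ker ∂_2 − rank ∂_3 = (20 − 20) − 0 = 0, and there is no ∂_3, so H_2 = 0.

Hence the Betti numbers are b_0 = 1, b_1 = 1, b_2 = 0.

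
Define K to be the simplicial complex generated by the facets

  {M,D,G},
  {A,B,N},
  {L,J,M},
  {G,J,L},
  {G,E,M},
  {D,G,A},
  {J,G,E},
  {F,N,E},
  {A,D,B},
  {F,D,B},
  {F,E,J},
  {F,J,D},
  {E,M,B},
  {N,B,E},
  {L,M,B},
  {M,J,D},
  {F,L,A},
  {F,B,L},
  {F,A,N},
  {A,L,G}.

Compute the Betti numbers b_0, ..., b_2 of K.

b_0 = 1, b_1 = 1, b_2 = 0.

K has 10 vertices, 30 edges, 20 triangles.
rank ∂_0 = 0, rank ∂_1 = 9 ⇒ b_0 = 10 − 0 − 9 = 1; all invariant factors of ∂_1 are 1 so no torsion. So H_0 ≅ Z.
rank ∂_1 = 9, rank ∂_2 = 20 ⇒ b_1 = 30 − 9 − 20 = 1; ∂_2 has invariant factor(s) [2] giving torsion. So H_1 ≅ Z ⊕ Z/2.
rank ∂_2 = 20, rank ∂_3 = 0 ⇒ b_2 = 20 − 20 − 0 = 0. So H_2 ≅ 0.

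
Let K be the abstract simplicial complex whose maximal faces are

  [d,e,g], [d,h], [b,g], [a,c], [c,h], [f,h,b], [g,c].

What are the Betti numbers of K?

Fix the vertex order a < b < c < d < e < f < g < h and write every simplex with vertices in increasing order. Then dim K = 2 and the simplices of K are:

  0-simplices (8): a, b, c, d, e, f, g, h
  1-simplices (11): ac, bf, bg, bh, cg, ch, de, dg, dh, eg, fh
  2-simplices (2): bfh, deg

giving chain groups C_0 ≅ Z^8, C_1 ≅ Z^11, C_2 ≅ Z^2.

∂_1: C_1 → C_0 is given by ∂[p,q] = [q] − [p].
This gives a 8×11 integer matrix of rank 7; reducing to Smith normal form yields diagonal entries (1,1,1,1,1,1,1).

Boundary ∂_2: C_2 → C_1 acts by ∂[p,q,r] = [q,r] − [p,r] + [p,q]. For instance
  ∂deg = eg − dg + de,
  ∂bfh = fh − bh + bf.
The 11×2 boundary matrix has rank 2 and Smith normal form diag(1,1).

Now H_k = ker ∂_k / im ∂_{k+1}, so:

  H_0: rank C_0 − rank ∂_1 = 8 − 7 = 1, and the invariant factors of ∂_1 are all 1, so H_0 = Z.
  H_1: rank ker ∂_1 − rank ∂_2 = (11 − 7) − 2 = 2, and the invariant factors of ∂_2 are all 1, so H_1 = Z^2.
  H_2: rank ker ∂_2 − rank ∂_3 = (2 − 2) − 0 = 0, and there is no ∂_3, so H_2 = 0.

As a check, the Euler characteristic is 8 − 11 + 2 = -1, which agrees with 1 − 2 + 0 = -1.

Hence the Betti numbers are b_0 = 1, b_1 = 2, b_2 = 0.

b_0 = 1, b_1 = 2, b_2 = 0.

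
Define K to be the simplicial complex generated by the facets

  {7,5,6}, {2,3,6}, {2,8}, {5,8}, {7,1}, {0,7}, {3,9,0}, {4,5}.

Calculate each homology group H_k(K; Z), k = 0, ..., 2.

H_0 = Z,  H_1 = Z^2,  H_2 = 0.

K has 10 vertices, 14 edges, 3 triangles.
rank ∂_0 = 0, rank ∂_1 = 9 ⇒ b_0 = 10 − 0 − 9 = 1; all invariant factors of ∂_1 are 1 so no torsion. So H_0 ≅ Z.
rank ∂_1 = 9, rank ∂_2 = 3 ⇒ b_1 = 14 − 9 − 3 = 2; all invariant factors of ∂_2 are 1 so no torsion. So H_1 ≅ Z^2.
rank ∂_2 = 3, rank ∂_3 = 0 ⇒ b_2 = 3 − 3 − 0 = 0. So H_2 ≅ 0.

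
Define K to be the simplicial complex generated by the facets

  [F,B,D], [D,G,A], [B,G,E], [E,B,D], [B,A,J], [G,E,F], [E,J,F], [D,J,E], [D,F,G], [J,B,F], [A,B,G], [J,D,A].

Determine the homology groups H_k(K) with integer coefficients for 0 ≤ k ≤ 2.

Take the total order A < B < D < E < F < G < J on the vertex set. Then K (dimension 2) consists of the simplices:

  0-simplices (7): A, B, D, E, F, G, J
  1-simplices (18): AB, AD, AG, AJ, BD, BE, BF, BG, BJ, DE, DF, DG, DJ, EF, EG, EJ, FG, FJ
  2-simplices (12): ABG, ABJ, ADG, ADJ, BDE, BDF, BEG, BFJ, DEJ, DFG, EFG, EFJ

giving chain groups C_0 ≅ Z^7, C_1 ≅ Z^18, C_2 ≅ Z^12.

The boundary map ∂_1: C_1 → C_0 sends each edge [p,q] (with p < q) to q − p. For instance
  ∂BG = G − B.
This gives a 7×18 integer matrix of rank 6; reducing to Smith normal form yields diagonal entries (1,1,1,1,1,1).

∂_2: C_2 → C_1 maps a triangle to the signed sum of its edges. For instance
  ∂DEJ = EJ − DJ + DE,
  ∂BDE = DE − BE + BD.
As a 18×12 matrix over Z this has rank 12, with invariant factors (1,1,1,1,1,1,1,1,1,1,1,2).

Computing H_k = (kernel of ∂_k) / (image of ∂_{k+1}):

  H_0: rank C_0 − rank ∂_1 = 7 − 6 = 1, and the invariant factors of ∂_1 are all 1, so H_0 = Z.
  H_1: rank ker ∂_1 − rank ∂_2 = (18 − 6) − 12 = 0, and ∂_2 has invariant factor 2 > 1, so H_1 = Z/2Z.
  H_2: rank ker ∂_2 − rank ∂_3 = (12 − 12) − 0 = 0, and there is no ∂_3, so H_2 = 0.

H_0 ≅ Z,  H_1 ≅ Z/2Z,  H_2 = 0.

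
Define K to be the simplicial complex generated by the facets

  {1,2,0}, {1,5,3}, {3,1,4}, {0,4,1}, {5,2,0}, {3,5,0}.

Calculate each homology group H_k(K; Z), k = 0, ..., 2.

H_0 = Z,  H_1 = Z,  H_2 = 0.

We work with the vertex ordering 0 < 1 < 2 < 3 < 4 < 5. The simplices of K, each written with vertices in increasing order, are:

  0-simplices (6): [0], [1], [2], [3], [4], [5]
  1-simplices (12): [0,1], [0,2], [0,3], [0,4], [0,5], [1,2], [1,3], [1,4], [1,5], [2,5], [3,4], [3,5]
  2-simplices (6): [0,1,2], [0,1,4], [0,2,5], [0,3,5], [1,3,4], [1,3,5]

Hence C_0 ≅ Z^6, C_1 ≅ Z^12, C_2 ≅ Z^6.

Boundary ∂_1: C_1 → C_0 maps an edge to its endpoints' difference, ∂[p,q] = q − p. For instance
  ∂[0,2] = [2] − [0].
This gives a 6×12 integer matrix of rank 5; reducing to Smith normal form yields diagonal entries (1,1,1,1,1).

Boundary ∂_2: C_2 → C_1 acts by ∂[p,q,r] = [q,r] − [p,r] + [p,q]. For instance
  ∂[0,2,5] = [2,5] − [0,5] + [0,2],
  ∂[1,3,5] = [3,5] − [1,5] + [1,3].
The 12×6 boundary matrix has rank 6 and Smith normal form diag(1,1,1,1,1,1).

From H_k ≅ ker(∂_k) / im(∂_{k+1}) we obtain:

  H_0: rank C_0 − rank ∂_1 = 6 − 5 = 1, and the invariant factors of ∂_1 are all 1, so H_0 ≅ Z.
  H_1: rank ker ∂_1 − rank ∂_2 = (12 − 5) − 6 = 1, and the invariant factors of ∂_2 are all 1, so H_1 ≅ Z.
  H_2: rank ker ∂_2 − rank ∂_3 = (6 − 6) − 0 = 0, and there is no ∂_3, so H_2 ≅ 0.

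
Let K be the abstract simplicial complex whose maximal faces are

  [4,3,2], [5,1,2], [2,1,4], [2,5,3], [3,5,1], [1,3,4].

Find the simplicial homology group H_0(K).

H_0 = Z.

Fix the vertex order 1 < 2 < 3 < 4 < 5 and write every simplex with vertices in increasing order. Then dim K = 2 and the simplices of K are:

  0-simplices (5): [1], [2], [3], [4], [5]
  1-simplices (9): [1,2], [1,3], [1,4], [1,5], [2,3], [2,4], [2,5], [3,4], [3,5]
  2-simplices (6): [1,2,4], [1,2,5], [1,3,4], [1,3,5], [2,3,4], [2,3,5]

Hence C_0 ≅ Z^5, C_1 ≅ Z^9, C_2 ≅ Z^6.

∂_1: C_1 → C_0 maps an edge to its endpoints' difference, ∂[p,q] = q − p.
The 5×9 boundary matrix has rank 4 and Smith normal form diag(1,1,1,1).

Boundary ∂_2: C_2 → C_1 sends each 2-simplex [p,q,r] to [q,r] − [p,r] + [p,q]. For instance
  ∂[1,3,5] = [3,5] − [1,5] + [1,3],
  ∂[1,3,4] = [3,4] − [1,4] + [1,3].
The 9×6 boundary matrix has rank 5 and Smith normal form diag(1,1,1,1,1).

Reading off H_k = ker ∂_k / im ∂_{k+1}:

  H_0: rank C_0 − rank ∂_1 = 5 − 4 = 1, and the invariant factors of ∂_1 are all 1, so H_0 = Z.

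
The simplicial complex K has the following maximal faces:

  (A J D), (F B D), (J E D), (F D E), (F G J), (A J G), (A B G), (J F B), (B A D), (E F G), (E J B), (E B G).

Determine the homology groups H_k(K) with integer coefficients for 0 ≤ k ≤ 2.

Order the vertices as A < B < D < E < F < G < J. Listing each simplex with vertices in this order, K has dimension 2 with simplices:

  0-simplices (7): A, B, D, E, F, G, J
  1-simplices (18): AB, AD, AG, AJ, BD, BE, BF, BG, BJ, DE, DF, DJ, EF, EG, EJ, FG, FJ, GJ
  2-simplices (12): ABD, ABG, ADJ, AGJ, BDF, BEG, BEJ, BFJ, DEF, DEJ, EFG, FGJ

giving chain groups C_0 ≅ Z^7, C_1 ≅ Z^18, C_2 ≅ Z^12.

Boundary ∂_1: C_1 → C_0 maps an edge to its endpoints' difference, ∂[p,q] = q − p. For instance
  ∂EG = G − E.
As a 7×18 matrix over Z this has rank 6, with invariant factors (1,1,1,1,1,1).

Boundary ∂_2: C_2 → C_1 maps a triangle to the signed sum of its edges. For instance
  ∂AGJ = GJ − AJ + AG,
  ∂EFG = FG − EG + EF.
The 18×12 boundary matrix has rank 12 and Smith normal form diag(1,1,1,1,1,1,1,1,1,1,1,2).

From H_k ≅ ker(∂_k) / im(∂_{k+1}) we obtain:

  H_0: rank C_0 − rank ∂_1 = 7 − 6 = 1, and the invariant factors of ∂_1 are all 1, so H_0 ≅ Z.
  H_1: rank ker ∂_1 − rank ∂_2 = (18 − 6) − 12 = 0, and ∂_2 has invariant factor 2 > 1, so H_1 ≅ Z/2.
  H_2: rank ker ∂_2 − rank ∂_3 = (12 − 12) − 0 = 0, and there is no ∂_3, so H_2 ≅ 0.

H_0 ≅ Z,  H_1 ≅ Z/2,  H_2 = 0.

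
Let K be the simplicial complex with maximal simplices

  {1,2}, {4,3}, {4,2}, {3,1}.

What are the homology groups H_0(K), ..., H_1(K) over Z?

Take the total order 1 < 2 < 3 < 4 on the vertex set. Then K (dimension 1) consists of the simplices:

  0-simplices (4): [1], [2], [3], [4]
  1-simplices (4): [1,2], [1,3], [2,4], [3,4]

Hence C_0 ≅ Z^4, C_1 ≅ Z^4.

The boundary map ∂_1: C_1 → C_0 is given by ∂[p,q] = [q] − [p].
This gives a 4×4 integer matrix of rank 3; reducing to Smith normal form yields diagonal entries (1,1,1).

From H_k ≅ ker(∂_k) / im(∂_{k+1}) we obtain:

  H_0: rank C_0 − rank ∂_1 = 4 − 3 = 1, and the invariant factors of ∂_1 are all 1, so H_0 = Z.
  H_1: rank ker ∂_1 − rank ∂_2 = (4 − 3) − 0 = 1, and there is no ∂_2, so H_1 = Z.

H_0 ≅ Z,  H_1 ≅ Z.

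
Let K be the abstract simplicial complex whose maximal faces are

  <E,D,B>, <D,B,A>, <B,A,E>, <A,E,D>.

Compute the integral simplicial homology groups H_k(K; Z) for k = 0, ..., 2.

H_0 = Z,  H_1 = 0,  H_2 = Z.

Fix the vertex order A < B < D < E and write every simplex with vertices in increasing order. Then dim K = 2 and the simplices of K are:

  0-simplices (4): A, B, D, E
  1-simplices (6): AB, AD, AE, BD, BE, DE
  2-simplices (4): ABD, ABE, ADE, BDE

so the chain groups are C_0 ≅ Z^4, C_1 ≅ Z^6, C_2 ≅ Z^4.

∂_1: C_1 → C_0 maps an edge to its endpoints' difference, ∂[p,q] = q − p. For instance
  ∂BE = E − B.
The 4×6 boundary matrix has rank 3 and Smith normal form diag(1,1,1).

The boundary map ∂_2: C_2 → C_1 acts by ∂[p,q,r] = [q,r] − [p,r] + [p,q]. For instance
  ∂ABD = BD − AD + AB,
  ∂ABE = BE − AE + AB.
The resulting 6×4 matrix has rank 3, and its Smith normal form has invariant factors (1,1,1).

Computing H_k = (kernel of ∂_k) / (image of ∂_{k+1}):

  H_0: rank C_0 − rank ∂_1 = 4 − 3 = 1, and the invariant factors of ∂_1 are all 1, so H_0 = Z.
  H_1: rank ker ∂_1 − rank ∂_2 = (6 − 3) − 3 = 0, and the invariant factors of ∂_2 are all 1, so H_1 = 0.
  H_2: rank ker ∂_2 − rank ∂_3 = (4 − 3) − 0 = 1, and there is no ∂_3, so H_2 = Z.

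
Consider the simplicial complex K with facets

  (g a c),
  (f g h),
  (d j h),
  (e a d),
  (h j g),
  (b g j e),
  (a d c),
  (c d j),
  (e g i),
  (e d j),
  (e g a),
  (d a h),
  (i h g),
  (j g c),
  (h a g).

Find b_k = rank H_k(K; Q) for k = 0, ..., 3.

Order the vertices as a < b < c < d < e < f < g < h < i < j. Listing each simplex with vertices in this order, K has dimension 3 with simplices:

  0-simplices (10): a, b, c, d, e, f, g, h, i, j
  1-simplices (24): ac, ad, ae, ag, ah, be, bg, bj, cd, cg, cj, de, dh, dj, eg, ei, ej, fg, fh, gh, gi, gj, hi, hj
  2-simplices (18): acd, acg, ade, adh, aeg, agh, beg, bej, bgj, cdj, cgj, dej, dhj, egi, egj, fgh, ghi, ghj
  3-simplices (1): begj

Hence C_0 ≅ Z^10, C_1 ≅ Z^24, C_2 ≅ Z^18, C_3 ≅ Z^1.

∂_1: C_1 → C_0 sends each edge [p,q] (with p < q) to q − p. For instance
  ∂ag = g − a.
The 10×24 boundary matrix has rank 9 and Smith normal form diag(1,1,1,1,1,1,1,1,1).

Boundary ∂_2: C_2 → C_1 acts by ∂[p,q,r] = [q,r] − [p,r] + [p,q]. For instance
  ∂ghj = hj − gj + gh,
  ∂cdj = dj − cj + cd.
This gives a 24×18 integer matrix of rank 15; reducing to Smith normal form yields diagonal entries (1,1,1,1,1,1,1,1,1,1,1,1,1,1,1).

∂_3: C_3 → C_2 sends each 3-simplex σ to the alternating sum Σ_i (−1)^i (σ with its i-th vertex removed). For instance
  ∂begj = egj − bgj + bej − beg.
As a 18×1 matrix over Z this has rank 1, with invariant factors (1).

Now H_k = ker ∂_k / im ∂_{k+1}, so:

  H_0: rank C_0 − rank ∂_1 = 10 − 9 = 1, and the invariant factors of ∂_1 are all 1, so H_0 = Z.
  H_1: rank ker ∂_1 − rank ∂_2 = (24 − 9) − 15 = 0, and the invariant factors of ∂_2 are all 1, so H_1 = 0.
  H_2: rank ker ∂_2 − rank ∂_3 = (18 − 15) − 1 = 2, and the invariant factors of ∂_3 are all 1, so H_2 = Z^2.
  H_3: rank ker ∂_3 − rank ∂_4 = (1 − 1) − 0 = 0, and there is no ∂_4, so H_3 = 0.

As a check, the Euler characteristic is 10 − 24 + 18 − 1 = 3, which agrees with 1 − 0 + 2 − 0 = 3.

Hence the Betti numbers are b_0 = 1, b_1 = 0, b_2 = 2, b_3 = 0.

b_0 = 1, b_1 = 0, b_2 = 2, b_3 = 0.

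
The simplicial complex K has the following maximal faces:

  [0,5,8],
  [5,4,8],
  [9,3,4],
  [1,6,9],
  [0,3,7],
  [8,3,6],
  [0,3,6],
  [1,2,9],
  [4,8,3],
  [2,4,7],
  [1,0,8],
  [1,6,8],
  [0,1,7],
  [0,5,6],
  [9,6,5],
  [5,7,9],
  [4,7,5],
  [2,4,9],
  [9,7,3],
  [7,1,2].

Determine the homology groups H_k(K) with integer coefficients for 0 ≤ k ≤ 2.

Take the total order 0 < 1 < 2 < 3 < 4 < 5 < 6 < 7 < 8 < 9 on the vertex set. Then K (dimension 2) consists of the simplices:

  0-simplices (10): [0], [1], [2], [3], [4], [5], [6], [7], [8], [9]
  1-simplices (30): (30 of them)
  2-simplices (20): (20 of them)

giving chain groups C_0 ≅ Z^10, C_1 ≅ Z^30, C_2 ≅ Z^20.

The boundary map ∂_1: C_1 → C_0 sends each edge [p,q] (with p < q) to q − p. For instance
  ∂[5,8] = [8] − [5].
As a 10×30 matrix over Z this has rank 9, with invariant factors (1,1,1,1,1,1,1,1,1).

Boundary ∂_2: C_2 → C_1 acts by ∂[p,q,r] = [q,r] − [p,r] + [p,q]. For instance
  ∂[1,6,8] = [6,8] − [1,8] + [1,6],
  ∂[0,5,6] = [5,6] − [0,6] + [0,5].
As a 30×20 matrix over Z this has rank 20, with invariant factors (1,1,1,1,1,1,1,1,1,1,1,1,1,1,1,1,1,1,1,2).

Computing H_k = (kernel of ∂_k) / (image of ∂_{k+1}):

  H_0: rank C_0 − rank ∂_1 = 10 − 9 = 1, and the invariant factors of ∂_1 are all 1, so H_0 ≅ Z.
  H_1: rank ker ∂_1 − rank ∂_2 = (30 − 9) − 20 = 1, and ∂_2 has invariant factor 2 > 1, so H_1 ≅ Z ⊕ Z_2.
  H_2: rank ker ∂_2 − rank ∂_3 = (20 − 20) − 0 = 0, and there is no ∂_3, so H_2 ≅ 0.

(K is a triangulation of the Klein bottle.)

H_0 ≅ Z,  H_1 ≅ Z ⊕ Z_2,  H_2 = 0.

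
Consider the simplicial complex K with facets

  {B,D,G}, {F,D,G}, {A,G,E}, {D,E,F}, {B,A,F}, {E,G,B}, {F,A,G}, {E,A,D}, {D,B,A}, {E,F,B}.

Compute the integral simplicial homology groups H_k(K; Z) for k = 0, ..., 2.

H_0 ≅ Z,  H_1 ≅ Z/2,  H_2 = 0.

Fix the vertex order A < B < D < E < F < G and write every simplex with vertices in increasing order. Then dim K = 2 and the simplices of K are:

  0-simplices (6): A, B, D, E, F, G
  1-simplices (15): AB, AD, AE, AF, AG, BD, BE, BF, BG, DE, DF, DG, EF, EG, FG
  2-simplices (10): ABD, ABF, ADE, AEG, AFG, BDG, BEF, BEG, DEF, DFG

giving chain groups C_0 ≅ Z^6, C_1 ≅ Z^15, C_2 ≅ Z^10.

Boundary ∂_1: C_1 → C_0 maps an edge to its endpoints' difference, ∂[p,q] = q − p. For instance
  ∂FG = G − F.
The 6×15 boundary matrix has rank 5 and Smith normal form diag(1,1,1,1,1).

Boundary ∂_2: C_2 → C_1 sends each 2-simplex [p,q,r] to [q,r] − [p,r] + [p,q]. For instance
  ∂ADE = DE − AE + AD,
  ∂ABF = BF − AF + AB.
This gives a 15×10 integer matrix of rank 10; reducing to Smith normal form yields diagonal entries (1,1,1,1,1,1,1,1,1,2).

Reading off H_k = ker ∂_k / im ∂_{k+1}:

  H_0: rank C_0 − rank ∂_1 = 6 − 5 = 1, and the invariant factors of ∂_1 are all 1, so H_0 = Z.
  H_1: rank ker ∂_1 − rank ∂_2 = (15 − 5) − 10 = 0, and ∂_2 has invariant factor 2 > 1, so H_1 = Z/2.
  H_2: rank ker ∂_2 − rank ∂_3 = (10 − 10) − 0 = 0, and there is no ∂_3, so H_2 = 0.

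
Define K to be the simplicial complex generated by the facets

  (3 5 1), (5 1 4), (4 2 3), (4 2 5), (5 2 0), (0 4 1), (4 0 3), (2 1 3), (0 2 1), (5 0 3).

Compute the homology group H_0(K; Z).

H_0 = Z.

Order the vertices as 0 < 1 < 2 < 3 < 4 < 5. Listing each simplex with vertices in this order, K has dimension 2 with simplices:

  0-simplices (6): [0], [1], [2], [3], [4], [5]
  1-simplices (15): [0,1], [0,2], [0,3], [0,4], [0,5], [1,2], [1,3], [1,4], [1,5], [2,3], [2,4], [2,5], [3,4], [3,5], [4,5]
  2-simplices (10): [0,1,2], [0,1,4], [0,2,5], [0,3,4], [0,3,5], [1,2,3], [1,3,5], [1,4,5], [2,3,4], [2,4,5]

Hence C_0 ≅ Z^6, C_1 ≅ Z^15, C_2 ≅ Z^10.

∂_1: C_1 → C_0 is given by ∂[p,q] = [q] − [p]. For instance
  ∂[2,5] = [5] − [2].
As a 6×15 matrix over Z this has rank 5, with invariant factors (1,1,1,1,1).

∂_2: C_2 → C_1 acts by ∂[p,q,r] = [q,r] − [p,r] + [p,q]. For instance
  ∂[1,4,5] = [4,5] − [1,5] + [1,4],
  ∂[2,4,5] = [4,5] − [2,5] + [2,4].
This gives a 15×10 integer matrix of rank 10; reducing to Smith normal form yields diagonal entries (1,1,1,1,1,1,1,1,1,2).

Now H_k = ker ∂_k / im ∂_{k+1}, so:

  H_0: rank C_0 − rank ∂_1 = 6 − 5 = 1, and the invariant factors of ∂_1 are all 1, so H_0 = Z.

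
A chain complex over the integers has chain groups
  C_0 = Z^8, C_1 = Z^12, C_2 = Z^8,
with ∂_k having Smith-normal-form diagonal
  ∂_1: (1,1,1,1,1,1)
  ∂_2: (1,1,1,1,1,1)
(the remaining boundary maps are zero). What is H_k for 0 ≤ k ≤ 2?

H_0: b_0 = 8 − 0 − 6 = 2; torsion from ∂_1 factors > 1: none. So H_0 ≅ Z^2.
H_1: b_1 = 12 − 6 − 6 = 0; torsion from ∂_2 factors > 1: none. So H_1 ≅ 0.
H_2: b_2 = 8 − 6 − 0 = 2; torsion from ∂_3 factors > 1: none. So H_2 ≅ Z^2.

H_0 ≅ Z^2,  H_1 = 0,  H_2 ≅ Z^2.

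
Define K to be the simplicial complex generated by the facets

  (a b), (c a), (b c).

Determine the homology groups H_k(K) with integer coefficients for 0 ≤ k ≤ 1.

Take the total order a < b < c on the vertex set. Then K (dimension 1) consists of the simplices:

  0-simplices (3): a, b, c
  1-simplices (3): ab, ac, bc

so the chain groups are C_0 ≅ Z^3, C_1 ≅ Z^3.

The boundary map ∂_1: C_1 → C_0 maps an edge to its endpoints' difference, ∂[p,q] = q − p. For instance
  ∂bc = c − b.
This gives a 3×3 integer matrix of rank 2; reducing to Smith normal form yields diagonal entries (1,1).

From H_k ≅ ker(∂_k) / im(∂_{k+1}) we obtain:

  H_0: rank C_0 − rank ∂_1 = 3 − 2 = 1, and the invariant factors of ∂_1 are all 1, so H_0 ≅ Z.
  H_1: rank ker ∂_1 − rank ∂_2 = (3 − 2) − 0 = 1, and there is no ∂_2, so H_1 ≅ Z.

(K is a triangulation of the circle S^1.)

H_0 ≅ Z,  H_1 ≅ Z.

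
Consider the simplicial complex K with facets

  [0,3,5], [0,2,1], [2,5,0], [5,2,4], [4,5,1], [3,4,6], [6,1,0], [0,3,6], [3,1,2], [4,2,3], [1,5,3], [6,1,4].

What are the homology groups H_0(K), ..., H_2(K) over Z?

Order the vertices as 0 < 1 < 2 < 3 < 4 < 5 < 6. Listing each simplex with vertices in this order, K has dimension 2 with simplices:

  0-simplices (7): [0], [1], [2], [3], [4], [5], [6]
  1-simplices (18): [0,1], [0,2], [0,3], [0,5], [0,6], [1,2], [1,3], [1,4], [1,5], [1,6], [2,3], [2,4], [2,5], [3,4], [3,5], [3,6], [4,5], [4,6]
  2-simplices (12): [0,1,2], [0,1,6], [0,2,5], [0,3,5], [0,3,6], [1,2,3], [1,3,5], [1,4,5], [1,4,6], [2,3,4], [2,4,5], [3,4,6]

Hence C_0 ≅ Z^7, C_1 ≅ Z^18, C_2 ≅ Z^12.

Boundary ∂_1: C_1 → C_0 maps an edge to its endpoints' difference, ∂[p,q] = q − p.
As a 7×18 matrix over Z this has rank 6, with invariant factors (1,1,1,1,1,1).

The boundary map ∂_2: C_2 → C_1 maps a triangle to the signed sum of its edges. For instance
  ∂[2,4,5] = [4,5] − [2,5] + [2,4],
  ∂[0,3,5] = [3,5] − [0,5] + [0,3].
The resulting 18×12 matrix has rank 12, and its Smith normal form has invariant factors (1,1,1,1,1,1,1,1,1,1,1,2).

Reading off H_k = ker ∂_k / im ∂_{k+1}:

  H_0: rank C_0 − rank ∂_1 = 7 − 6 = 1, and the invariant factors of ∂_1 are all 1, so H_0 = Z.
  H_1: rank ker ∂_1 − rank ∂_2 = (18 − 6) − 12 = 0, and ∂_2 has invariant factor 2 > 1, so H_1 = Z/2Z.
  H_2: rank ker ∂_2 − rank ∂_3 = (12 − 12) − 0 = 0, and there is no ∂_3, so H_2 = 0.

As a check, the Euler characteristic is 7 − 18 + 12 = 1, which agrees with 1 − 0 + 0 = 1.
(K is a triangulation of the real projective plane RP^2.)

H_0 = Z,  H_1 = Z/2Z,  H_2 = 0.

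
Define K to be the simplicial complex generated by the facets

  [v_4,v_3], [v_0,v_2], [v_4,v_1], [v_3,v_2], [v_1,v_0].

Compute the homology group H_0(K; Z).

H_0 = Z.

We work with the vertex ordering v_0 < v_1 < v_2 < v_3 < v_4. The simplices of K, each written with vertices in increasing order, are:

  0-simplices (5): [v_0], [v_1], [v_2], [v_3], [v_4]
  1-simplices (5): [v_0,v_1], [v_0,v_2], [v_1,v_4], [v_2,v_3], [v_3,v_4]

Hence C_0 ≅ Z^5, C_1 ≅ Z^5.

∂_1: C_1 → C_0 maps an edge to its endpoints' difference, ∂[p,q] = q − p.
As a 5×5 matrix over Z this has rank 4, with invariant factors (1,1,1,1).

Reading off H_k = ker ∂_k / im ∂_{k+1}:

  H_0: rank C_0 − rank ∂_1 = 5 − 4 = 1, and the invariant factors of ∂_1 are all 1, so H_0 ≅ Z.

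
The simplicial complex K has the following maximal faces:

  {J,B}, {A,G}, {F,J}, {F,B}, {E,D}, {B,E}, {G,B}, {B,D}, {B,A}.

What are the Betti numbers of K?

b_0 = 1, b_1 = 3.

Take the total order A < B < D < E < F < G < J on the vertex set. Then K (dimension 1) consists of the simplices:

  0-simplices (7): A, B, D, E, F, G, J
  1-simplices (9): AB, AG, BD, BE, BF, BG, BJ, DE, FJ

giving chain groups C_0 ≅ Z^7, C_1 ≅ Z^9.

Boundary ∂_1: C_1 → C_0 sends each edge [p,q] (with p < q) to q − p. For instance
  ∂BF = F − B.
The 7×9 boundary matrix has rank 6 and Smith normal form diag(1,1,1,1,1,1).

Computing H_k = (kernel of ∂_k) / (image of ∂_{k+1}):

  H_0: rank C_0 − rank ∂_1 = 7 − 6 = 1, and the invariant factors of ∂_1 are all 1, so H_0 ≅ Z.
  H_1: rank ker ∂_1 − rank ∂_2 = (9 − 6) − 0 = 3, and there is no ∂_2, so H_1 ≅ Z^3.

As a check, the Euler characteristic is 7 − 9 = -2, which agrees with 1 − 3 = -2.
(K is a triangulation of a wedge of 3 circles.)

Hence the Betti numbers are b_0 = 1, b_1 = 3.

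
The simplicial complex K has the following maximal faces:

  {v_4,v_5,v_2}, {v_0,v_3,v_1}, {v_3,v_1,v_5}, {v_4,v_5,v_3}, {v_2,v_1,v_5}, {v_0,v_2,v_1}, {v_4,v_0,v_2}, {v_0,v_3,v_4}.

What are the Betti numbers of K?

Take the total order v_0 < v_1 < v_2 < v_3 < v_4 < v_5 on the vertex set. Then K (dimension 2) consists of the simplices:

  0-simplices (6): [v_0], [v_1], [v_2], [v_3], [v_4], [v_5]
  1-simplices (12): [v_0,v_1], [v_0,v_2], [v_0,v_3], [v_0,v_4], [v_1,v_2], [v_1,v_3], [v_1,v_5], [v_2,v_4], [v_2,v_5], [v_3,v_4], [v_3,v_5], [v_4,v_5]
  2-simplices (8): [v_0,v_1,v_2], [v_0,v_1,v_3], [v_0,v_2,v_4], [v_0,v_3,v_4], [v_1,v_2,v_5], [v_1,v_3,v_5], [v_2,v_4,v_5], [v_3,v_4,v_5]

so the chain groups are C_0 ≅ Z^6, C_1 ≅ Z^12, C_2 ≅ Z^8.

The boundary map ∂_1: C_1 → C_0 is given by ∂[p,q] = [q] − [p].
The resulting 6×12 matrix has rank 5, and its Smith normal form has invariant factors (1,1,1,1,1).

Boundary ∂_2: C_2 → C_1 sends each 2-simplex [p,q,r] to [q,r] − [p,r] + [p,q]. For instance
  ∂[v_0,v_3,v_4] = [v_3,v_4] − [v_0,v_4] + [v_0,v_3],
  ∂[v_0,v_1,v_3] = [v_1,v_3] − [v_0,v_3] + [v_0,v_1].
The resulting 12×8 matrix has rank 7, and its Smith normal form has invariant factors (1,1,1,1,1,1,1).

Now H_k = ker ∂_k / im ∂_{k+1}, so:

  H_0: rank C_0 − rank ∂_1 = 6 − 5 = 1, and the invariant factors of ∂_1 are all 1, so H_0 = Z.
  H_1: rank ker ∂_1 − rank ∂_2 = (12 − 5) − 7 = 0, and the invariant factors of ∂_2 are all 1, so H_1 = 0.
  H_2: rank ker ∂_2 − rank ∂_3 = (8 − 7) − 0 = 1, and there is no ∂_3, so H_2 = Z.

Hence the Betti numbers are b_0 = 1, b_1 = 0, b_2 = 1.

b_0 = 1, b_1 = 0, b_2 = 1.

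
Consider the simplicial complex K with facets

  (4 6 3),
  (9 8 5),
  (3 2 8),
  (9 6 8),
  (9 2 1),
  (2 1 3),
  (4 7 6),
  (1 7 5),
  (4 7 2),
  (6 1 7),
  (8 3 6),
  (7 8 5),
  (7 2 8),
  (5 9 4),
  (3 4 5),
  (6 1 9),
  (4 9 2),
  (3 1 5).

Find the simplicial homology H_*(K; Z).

Fix the vertex order 1 < 2 < 3 < 4 < 5 < 6 < 7 < 8 < 9 and write every simplex with vertices in increasing order. Then dim K = 2 and the simplices of K are:

  0-simplices (9): [1], [2], [3], [4], [5], [6], [7], [8], [9]
  1-simplices (27): (27 of them)
  2-simplices (18): [1,2,3], [1,2,9], [1,3,5], [1,5,7], [1,6,7], [1,6,9], [2,3,8], [2,4,7], [2,4,9], [2,7,8], [3,4,5], [3,4,6], [3,6,8], [4,5,9], [4,6,7], [5,7,8], [5,8,9], [6,8,9]

giving chain groups C_0 ≅ Z^9, C_1 ≅ Z^27, C_2 ≅ Z^18.

The boundary map ∂_1: C_1 → C_0 maps an edge to its endpoints' difference, ∂[p,q] = q − p. For instance
  ∂[3,4] = [4] − [3].
The resulting 9×27 matrix has rank 8, and its Smith normal form has invariant factors (1,1,1,1,1,1,1,1).

Boundary ∂_2: C_2 → C_1 maps a triangle to the signed sum of its edges. For instance
  ∂[3,4,6] = [4,6] − [3,6] + [3,4],
  ∂[2,7,8] = [7,8] − [2,8] + [2,7].
The 27×18 boundary matrix has rank 17 and Smith normal form diag(1,1,1,1,1,1,1,1,1,1,1,1,1,1,1,1,1).

From H_k ≅ ker(∂_k) / im(∂_{k+1}) we obtain:

  H_0: rank C_0 − rank ∂_1 = 9 − 8 = 1, and the invariant factors of ∂_1 are all 1, so H_0 ≅ Z.
  H_1: rank ker ∂_1 − rank ∂_2 = (27 − 8) − 17 = 2, and the invariant factors of ∂_2 are all 1, so H_1 ≅ Z^2.
  H_2: rank ker ∂_2 − rank ∂_3 = (18 − 17) − 0 = 1, and there is no ∂_3, so H_2 ≅ Z.

H_0 = Z,  H_1 = Z^2,  H_2 = Z.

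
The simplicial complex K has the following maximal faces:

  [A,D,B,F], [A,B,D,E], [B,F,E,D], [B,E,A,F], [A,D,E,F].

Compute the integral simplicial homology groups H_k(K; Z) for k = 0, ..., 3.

We work with the vertex ordering A < B < D < E < F. The simplices of K, each written with vertices in increasing order, are:

  0-simplices (5): A, B, D, E, F
  1-simplices (10): AB, AD, AE, AF, BD, BE, BF, DE, DF, EF
  2-simplices (10): ABD, ABE, ABF, ADE, ADF, AEF, BDE, BDF, BEF, DEF
  3-simplices (5): ABDE, ABDF, ABEF, ADEF, BDEF

so the chain groups are C_0 ≅ Z^5, C_1 ≅ Z^10, C_2 ≅ Z^10, C_3 ≅ Z^5.

∂_1: C_1 → C_0 is given by ∂[p,q] = [q] − [p]. For instance
  ∂AE = E − A.
As a 5×10 matrix over Z this has rank 4, with invariant factors (1,1,1,1).

∂_2: C_2 → C_1 acts by ∂[p,q,r] = [q,r] − [p,r] + [p,q]. For instance
  ∂BDF = DF − BF + BD,
  ∂ABD = BD − AD + AB.
As a 10×10 matrix over Z this has rank 6, with invariant factors (1,1,1,1,1,1).

∂_3: C_3 → C_2 sends each 3-simplex σ to the alternating sum Σ_i (−1)^i (σ with its i-th vertex removed). For instance
  ∂ABDE = BDE − ADE + ABE − ABD,
  ∂BDEF = DEF − BEF + BDF − BDE.
As a 10×5 matrix over Z this has rank 4, with invariant factors (1,1,1,1).

From H_k ≅ ker(∂_k) / im(∂_{k+1}) we obtain:

  H_0: rank C_0 − rank ∂_1 = 5 − 4 = 1, and the invariant factors of ∂_1 are all 1, so H_0 ≅ Z.
  H_1: rank ker ∂_1 − rank ∂_2 = (10 − 4) − 6 = 0, and the invariant factors of ∂_2 are all 1, so H_1 ≅ 0.
  H_2: rank ker ∂_2 − rank ∂_3 = (10 − 6) − 4 = 0, and the invariant factors of ∂_3 are all 1, so H_2 ≅ 0.
  H_3: rank ker ∂_3 − rank ∂_4 = (5 − 4) − 0 = 1, and there is no ∂_4, so H_3 ≅ Z.

H_0 = Z,  H_1 = 0,  H_2 = 0,  H_3 = Z.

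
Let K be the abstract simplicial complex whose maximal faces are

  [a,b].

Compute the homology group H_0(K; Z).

Take the total order a < b on the vertex set. Then K (dimension 1) consists of the simplices:

  0-simplices (2): a, b
  1-simplices (1): ab

so the chain groups are C_0 ≅ Z^2, C_1 ≅ Z^1.

∂_1: C_1 → C_0 is given by ∂[p,q] = [q] − [p]. For instance
  ∂ab = b − a.
As a 2×1 matrix over Z this has rank 1, with invariant factors (1).

Now H_k = ker ∂_k / im ∂_{k+1}, so:

  H_0: rank C_0 − rank ∂_1 = 2 − 1 = 1, and the invariant factors of ∂_1 are all 1, so H_0 ≅ Z.

(K is a triangulation of the 1-simplex.)

H_0 = Z.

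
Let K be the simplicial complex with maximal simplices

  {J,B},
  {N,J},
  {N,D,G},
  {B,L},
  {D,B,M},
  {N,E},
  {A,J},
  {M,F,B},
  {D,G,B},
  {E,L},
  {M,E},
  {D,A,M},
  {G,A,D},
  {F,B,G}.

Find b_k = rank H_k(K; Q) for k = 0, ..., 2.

Take the total order A < B < D < E < F < G < J < L < M < N on the vertex set. Then K (dimension 2) consists of the simplices:

  0-simplices (10): A, B, D, E, F, G, J, L, M, N
  1-simplices (20): AD, AG, AJ, AM, BD, BF, BG, BJ, BL, BM, DG, DM, DN, EL, EM, EN, FG, FM, GN, JN
  2-simplices (7): ADG, ADM, BDG, BDM, BFG, BFM, DGN

so the chain groups are C_0 ≅ Z^10, C_1 ≅ Z^20, C_2 ≅ Z^7.

The boundary map ∂_1: C_1 → C_0 is given by ∂[p,q] = [q] − [p]. For instance
  ∂DG = G − D.
This gives a 10×20 integer matrix of rank 9; reducing to Smith normal form yields diagonal entries (1,1,1,1,1,1,1,1,1).

The boundary map ∂_2: C_2 → C_1 maps a triangle to the signed sum of its edges. For instance
  ∂ADM = DM − AM + AD,
  ∂BFM = FM − BM + BF.
As a 20×7 matrix over Z this has rank 7, with invariant factors (1,1,1,1,1,1,1).

Computing H_k = (kernel of ∂_k) / (image of ∂_{k+1}):

  H_0: rank C_0 − rank ∂_1 = 10 − 9 = 1, and the invariant factors of ∂_1 are all 1, so H_0 = Z.
  H_1: rank ker ∂_1 − rank ∂_2 = (20 − 9) − 7 = 4, and the invariant factors of ∂_2 are all 1, so H_1 = Z^4.
  H_2: rank ker ∂_2 − rank ∂_3 = (7 − 7) − 0 = 0, and there is no ∂_3, so H_2 = 0.

Hence the Betti numbers are b_0 = 1, b_1 = 4, b_2 = 0.

b_0 = 1, b_1 = 4, b_2 = 0.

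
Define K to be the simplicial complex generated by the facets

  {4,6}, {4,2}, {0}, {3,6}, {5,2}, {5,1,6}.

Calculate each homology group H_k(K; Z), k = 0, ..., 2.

Fix the vertex order 0 < 1 < 2 < 3 < 4 < 5 < 6 and write every simplex with vertices in increasing order. Then dim K = 2 and the simplices of K are:

  0-simplices (7): [0], [1], [2], [3], [4], [5], [6]
  1-simplices (7): [1,5], [1,6], [2,4], [2,5], [3,6], [4,6], [5,6]
  2-simplices (1): [1,5,6]

giving chain groups C_0 ≅ Z^7, C_1 ≅ Z^7, C_2 ≅ Z^1.

∂_1: C_1 → C_0 sends each edge [p,q] (with p < q) to q − p. For instance
  ∂[2,5] = [5] − [2].
As a 7×7 matrix over Z this has rank 5, with invariant factors (1,1,1,1,1).

The boundary map ∂_2: C_2 → C_1 sends each 2-simplex [p,q,r] to [q,r] − [p,r] + [p,q]. For instance
  ∂[1,5,6] = [5,6] − [1,6] + [1,5].
As a 7×1 matrix over Z this has rank 1, with invariant factors (1).

From H_k ≅ ker(∂_k) / im(∂_{k+1}) we obtain:

  H_0: rank C_0 − rank ∂_1 = 7 − 5 = 2, and the invariant factors of ∂_1 are all 1, so H_0 = Z^2.
  H_1: rank ker ∂_1 − rank ∂_2 = (7 − 5) − 1 = 1, and the invariant factors of ∂_2 are all 1, so H_1 = Z.
  H_2: rank ker ∂_2 − rank ∂_3 = (1 − 1) − 0 = 0, and there is no ∂_3, so H_2 = 0.

H_0 = Z^2,  H_1 = Z,  H_2 = 0.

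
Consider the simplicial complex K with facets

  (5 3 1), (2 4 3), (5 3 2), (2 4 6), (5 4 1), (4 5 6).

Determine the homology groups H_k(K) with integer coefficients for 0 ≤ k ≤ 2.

H_0 = Z,  H_1 = Z,  H_2 = 0.

Take the total order 1 < 2 < 3 < 4 < 5 < 6 on the vertex set. Then K (dimension 2) consists of the simplices:

  0-simplices (6): [1], [2], [3], [4], [5], [6]
  1-simplices (12): [1,3], [1,4], [1,5], [2,3], [2,4], [2,5], [2,6], [3,4], [3,5], [4,5], [4,6], [5,6]
  2-simplices (6): [1,3,5], [1,4,5], [2,3,4], [2,3,5], [2,4,6], [4,5,6]

so the chain groups are C_0 ≅ Z^6, C_1 ≅ Z^12, C_2 ≅ Z^6.

The boundary map ∂_1: C_1 → C_0 is given by ∂[p,q] = [q] − [p].
The 6×12 boundary matrix has rank 5 and Smith normal form diag(1,1,1,1,1).

The boundary map ∂_2: C_2 → C_1 acts by ∂[p,q,r] = [q,r] − [p,r] + [p,q]. For instance
  ∂[2,3,5] = [3,5] − [2,5] + [2,3],
  ∂[2,4,6] = [4,6] − [2,6] + [2,4].
The resulting 12×6 matrix has rank 6, and its Smith normal form has invariant factors (1,1,1,1,1,1).

From H_k ≅ ker(∂_k) / im(∂_{k+1}) we obtain:

  H_0: rank C_0 − rank ∂_1 = 6 − 5 = 1, and the invariant factors of ∂_1 are all 1, so H_0 ≅ Z.
  H_1: rank ker ∂_1 − rank ∂_2 = (12 − 5) − 6 = 1, and the invariant factors of ∂_2 are all 1, so H_1 ≅ Z.
  H_2: rank ker ∂_2 − rank ∂_3 = (6 − 6) − 0 = 0, and there is no ∂_3, so H_2 ≅ 0.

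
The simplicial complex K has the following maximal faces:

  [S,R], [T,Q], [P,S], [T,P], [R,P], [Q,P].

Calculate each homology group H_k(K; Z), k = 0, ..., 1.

We work with the vertex ordering P < Q < R < S < T. The simplices of K, each written with vertices in increasing order, are:

  0-simplices (5): P, Q, R, S, T
  1-simplices (6): PQ, PR, PS, PT, QT, RS

Hence C_0 ≅ Z^5, C_1 ≅ Z^6.

Boundary ∂_1: C_1 → C_0 is given by ∂[p,q] = [q] − [p]. For instance
  ∂RS = S − R.
This gives a 5×6 integer matrix of rank 4; reducing to Smith normal form yields diagonal entries (1,1,1,1).

From H_k ≅ ker(∂_k) / im(∂_{k+1}) we obtain:

  H_0: rank C_0 − rank ∂_1 = 5 − 4 = 1, and the invariant factors of ∂_1 are all 1, so H_0 = Z.
  H_1: rank ker ∂_1 − rank ∂_2 = (6 − 4) − 0 = 2, and there is no ∂_2, so H_1 = Z^2.

H_0 = Z,  H_1 = Z^2.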